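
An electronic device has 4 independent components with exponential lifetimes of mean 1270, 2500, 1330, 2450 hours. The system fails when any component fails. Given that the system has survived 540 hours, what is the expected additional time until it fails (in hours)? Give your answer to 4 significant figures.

First-failure rate Σλ = 1/1270 + 1/2500 + 1/1330 + 1/2450 = 0.00234744.
By memorylessness the expected residual is 1/Σλ = 425.995 hours, regardless of the 540 already elapsed.

426.0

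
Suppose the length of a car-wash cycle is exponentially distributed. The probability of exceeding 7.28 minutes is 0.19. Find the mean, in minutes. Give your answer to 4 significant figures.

e^(−λ·7.28) = 0.19 ⇒ λ = −ln(0.19)/7.28 = 0.228122.
Mean = 1/λ = 4.38361 minutes.

4.384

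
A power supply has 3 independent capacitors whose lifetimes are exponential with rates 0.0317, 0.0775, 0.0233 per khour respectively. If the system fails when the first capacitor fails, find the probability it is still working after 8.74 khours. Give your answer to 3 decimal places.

The time to first failure is exponential with rate Σλ = 0.0317 + 0.0775 + 0.0233 = 0.1325.
P(min > 8.74) = e^(−0.1325·8.74) = e^(−1.1581) ≈ 0.314.

0.314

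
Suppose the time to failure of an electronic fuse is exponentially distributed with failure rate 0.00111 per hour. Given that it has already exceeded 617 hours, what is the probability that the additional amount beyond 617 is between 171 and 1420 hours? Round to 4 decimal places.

Memoryless: the residual past 617 is again Exp(λ).
P(171 < residual < 1420) = e^(−λ·171) − e^(−λ·1420) = 0.82712 − 0.20676 ≈ 0.6204.

0.6204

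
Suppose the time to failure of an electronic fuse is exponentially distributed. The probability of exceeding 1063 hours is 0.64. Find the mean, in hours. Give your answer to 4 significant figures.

e^(−λ·1063) = 0.64 ⇒ λ = −ln(0.64)/1063 = 0.000419837.
Mean = 1/λ = 2381.87 hours.

2382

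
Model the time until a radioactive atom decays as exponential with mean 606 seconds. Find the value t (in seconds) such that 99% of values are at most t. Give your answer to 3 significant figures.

2790

The rate is λ = 1/606 = 0.00165017 per second.
Set 1 − e^(−λt) = 0.99, so t = −ln(0.01)/λ = 4.6052/0.00165017 ≈ 2790.73 seconds.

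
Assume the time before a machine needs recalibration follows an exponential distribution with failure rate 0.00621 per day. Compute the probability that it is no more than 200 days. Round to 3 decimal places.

P(X ≤ 200) = 1 − e^(−λ·200) = 1 − e^(−1.242) ≈ 0.711.

0.711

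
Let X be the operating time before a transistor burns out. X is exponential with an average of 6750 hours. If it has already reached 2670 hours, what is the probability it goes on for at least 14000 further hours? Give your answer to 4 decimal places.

0.1257

The rate is λ = 1/6750 = 0.000148148 per hour.
By the memoryless property, P(X > 2670+14000 | X > 2670) = P(X > 14000).
P(X > 14000) = e^(−2.0741) ≈ 0.1257.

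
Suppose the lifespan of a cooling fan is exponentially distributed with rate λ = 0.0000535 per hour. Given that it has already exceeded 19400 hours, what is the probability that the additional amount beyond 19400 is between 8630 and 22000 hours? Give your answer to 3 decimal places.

Memoryless: the residual past 19400 is again Exp(λ).
P(8630 < residual < 22000) = e^(−λ·8630) − e^(−λ·22000) = 0.63021 − 0.30820 ≈ 0.322.

0.322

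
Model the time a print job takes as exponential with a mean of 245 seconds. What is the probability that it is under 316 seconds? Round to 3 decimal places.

The rate is λ = 1/245 = 0.00408163 per second.
P(X ≤ 316) = 1 − e^(−λ·316) = 1 − e^(−1.2898) ≈ 0.725.

0.725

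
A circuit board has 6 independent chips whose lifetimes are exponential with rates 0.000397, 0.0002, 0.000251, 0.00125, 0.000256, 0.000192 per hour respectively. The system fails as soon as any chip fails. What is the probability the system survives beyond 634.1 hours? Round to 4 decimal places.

0.1990

The time to first failure is exponential with rate Σλ = 0.000397 + 0.0002 + 0.000251 + 0.00125 + 0.000256 + 0.000192 = 0.002546.
P(min > 634.1) = e^(−0.002546·634.1) = e^(−1.6144) ≈ 0.1990.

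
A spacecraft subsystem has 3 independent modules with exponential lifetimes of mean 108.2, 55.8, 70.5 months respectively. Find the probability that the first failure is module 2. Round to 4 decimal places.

Rates: λ_i = 1/mean_i → 0.00924214, 0.0179211, 0.0141844; Σλ = 0.0413477.
P(module 2 first) = λ_2/Σλ = 0.0179211/0.0413477 ≈ 0.4334.

0.4334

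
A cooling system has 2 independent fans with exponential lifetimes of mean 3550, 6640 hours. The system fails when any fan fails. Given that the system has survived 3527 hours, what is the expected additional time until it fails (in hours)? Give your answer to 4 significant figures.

2313

First-failure rate Σλ = 1/3550 + 1/6640 = 0.000432293.
By memorylessness the expected residual is 1/Σλ = 2313.25 hours, regardless of the 3527 already elapsed.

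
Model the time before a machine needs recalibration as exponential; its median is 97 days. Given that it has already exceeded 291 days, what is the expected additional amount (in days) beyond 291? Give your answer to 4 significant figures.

139.9

For an exponential, median = ln(2)/λ, so λ = ln 2 / 97 = 0.00714585 per day.
By memorylessness, the remaining amount past any threshold is again Exp(λ) with mean 1/λ = 139.941 days.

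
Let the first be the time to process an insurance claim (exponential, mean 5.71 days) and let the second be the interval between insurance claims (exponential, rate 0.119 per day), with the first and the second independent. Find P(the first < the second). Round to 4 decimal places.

λ_1 = 1/5.71 = 0.175131, λ_2 = 0.119.
For independent exponentials, P(the first < the second) = λ_1/(λ_1+λ_2) = 0.175131/0.294131 ≈ 0.5954.

0.5954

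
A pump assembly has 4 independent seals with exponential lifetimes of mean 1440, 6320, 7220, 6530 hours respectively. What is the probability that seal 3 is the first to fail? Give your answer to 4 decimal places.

0.1210

Rates: λ_i = 1/mean_i → 0.000694444, 0.000158228, 0.000138504, 0.000153139; Σλ = 0.00114432.
P(seal 3 first) = λ_3/Σλ = 0.000138504/0.00114432 ≈ 0.1210.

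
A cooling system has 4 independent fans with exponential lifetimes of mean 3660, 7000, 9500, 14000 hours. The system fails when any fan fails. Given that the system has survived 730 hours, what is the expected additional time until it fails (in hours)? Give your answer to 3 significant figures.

First-failure rate Σλ = 1/3660 + 1/7000 + 1/9500 + 1/14000 = 0.000592773.
By memorylessness the expected residual is 1/Σλ = 1686.99 hours, regardless of the 730 already elapsed.

1690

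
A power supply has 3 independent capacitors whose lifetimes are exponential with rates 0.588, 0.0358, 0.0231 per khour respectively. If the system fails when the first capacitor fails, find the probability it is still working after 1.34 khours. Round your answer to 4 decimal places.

0.4203

The time to first failure is exponential with rate Σλ = 0.588 + 0.0358 + 0.0231 = 0.6469.
P(min > 1.34) = e^(−0.6469·1.34) = e^(−0.86685) ≈ 0.4203.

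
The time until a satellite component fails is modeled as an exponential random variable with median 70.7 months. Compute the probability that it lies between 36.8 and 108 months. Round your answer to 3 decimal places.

0.350

For an exponential, median = ln(2)/λ, so λ = ln 2 / 70.7 = 0.00980406 per month.
P(36.8 < X < 108) = e^(−λ·36.8) − e^(−λ·108) = 0.69713 − 0.34686 ≈ 0.350.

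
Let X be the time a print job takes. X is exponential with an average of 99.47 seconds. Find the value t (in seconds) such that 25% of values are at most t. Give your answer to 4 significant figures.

28.62

The rate is λ = 1/99.47 = 0.0100533 per second.
Set 1 − e^(−λt) = 0.25, so t = −ln(0.75)/λ = 0.28768/0.0100533 ≈ 28.6157 seconds.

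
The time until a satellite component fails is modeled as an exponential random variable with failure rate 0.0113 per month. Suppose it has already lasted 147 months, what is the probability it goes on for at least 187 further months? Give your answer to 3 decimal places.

0.121

The exponential is memoryless, so the remaining time is again Exp(λ): the condition X > 147 is irrelevant.
P(X > 187) = e^(−2.1131) ≈ 0.121.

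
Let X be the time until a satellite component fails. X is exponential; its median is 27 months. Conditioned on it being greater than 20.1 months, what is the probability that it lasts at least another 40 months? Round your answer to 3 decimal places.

0.358

For an exponential, median = ln(2)/λ, so λ = ln 2 / 27 = 0.0256721 per month.
P(X > s+t | X > s) = e^(−λ(s+t))/e^(−λs) = e^(−λt), independent of s = 20.1.
P(X > 40) = e^(−1.0269) ≈ 0.358.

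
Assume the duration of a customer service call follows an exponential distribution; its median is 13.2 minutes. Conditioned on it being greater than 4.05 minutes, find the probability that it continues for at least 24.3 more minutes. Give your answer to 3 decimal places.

0.279

For an exponential, median = ln(2)/λ, so λ = ln 2 / 13.2 = 0.0525112 per minute.
By the memoryless property, P(X > 4.05+24.3 | X > 4.05) = P(X > 24.3).
P(X > 24.3) = e^(−1.276) ≈ 0.279.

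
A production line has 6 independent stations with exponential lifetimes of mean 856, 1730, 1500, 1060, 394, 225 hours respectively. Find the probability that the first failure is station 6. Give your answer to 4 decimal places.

Rates: λ_i = 1/mean_i → 0.00116822, 0.000578035, 0.000666667, 0.000943396, 0.00253807, 0.00444444; Σλ = 0.0103388.
P(station 6 first) = λ_6/Σλ = 0.00444444/0.0103388 ≈ 0.4299.

0.4299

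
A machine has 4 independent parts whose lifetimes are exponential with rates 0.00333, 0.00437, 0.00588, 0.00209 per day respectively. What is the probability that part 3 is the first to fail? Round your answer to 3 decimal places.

0.375

The time to first failure is exponential with rate Σλ = 0.00333 + 0.00437 + 0.00588 + 0.00209 = 0.01567.
P(part 3 first) = λ_3/Σλ = 0.00588/0.01567 ≈ 0.375.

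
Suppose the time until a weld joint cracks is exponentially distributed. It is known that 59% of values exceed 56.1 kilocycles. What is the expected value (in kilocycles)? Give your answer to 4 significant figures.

106.3

e^(−λ·56.1) = 0.59 ⇒ λ = −ln(0.59)/56.1 = 0.00940522.
Mean = 1/λ = 106.324 kilocycles.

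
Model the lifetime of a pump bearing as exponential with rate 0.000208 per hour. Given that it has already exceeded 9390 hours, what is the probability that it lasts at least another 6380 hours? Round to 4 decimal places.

By the memoryless property, P(X > 9390+6380 | X > 9390) = P(X > 6380).
P(X > 6380) = e^(−1.327) ≈ 0.2653.

0.2653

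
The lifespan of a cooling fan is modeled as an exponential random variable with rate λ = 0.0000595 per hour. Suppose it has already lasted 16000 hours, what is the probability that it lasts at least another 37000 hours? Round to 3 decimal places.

By the memoryless property, P(X > 16000+37000 | X > 16000) = P(X > 37000).
P(X > 37000) = e^(−2.2015) ≈ 0.111.

0.111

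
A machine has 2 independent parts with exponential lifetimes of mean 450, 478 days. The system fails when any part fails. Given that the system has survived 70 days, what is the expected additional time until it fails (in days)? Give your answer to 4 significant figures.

231.8

First-failure rate Σλ = 1/450 + 1/478 = 0.00431427.
By memorylessness the expected residual is 1/Σλ = 231.789 days, regardless of the 70 already elapsed.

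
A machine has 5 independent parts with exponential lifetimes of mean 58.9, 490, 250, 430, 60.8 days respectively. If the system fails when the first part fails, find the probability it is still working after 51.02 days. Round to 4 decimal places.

The first failure time is exponential with rate Σλ_i = 1/58.9 + 1/490 + 1/250 + 1/430 + 1/60.8 = 0.0417917 per day.
P(min > 51.02) = e^(−0.0417917·51.02) = e^(−2.1322) ≈ 0.1186.

0.1186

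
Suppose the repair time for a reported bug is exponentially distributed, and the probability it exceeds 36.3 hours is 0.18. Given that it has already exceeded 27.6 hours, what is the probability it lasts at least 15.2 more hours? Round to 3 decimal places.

0.488

From e^(−λ·36.3) = 0.18, λ = −ln(0.18)/36.3 = 0.0472396.
Memoryless: P(X > 27.6+15.2 | X > 27.6) = P(X > 15.2) = e^(−0.0472396·15.2) ≈ 0.488.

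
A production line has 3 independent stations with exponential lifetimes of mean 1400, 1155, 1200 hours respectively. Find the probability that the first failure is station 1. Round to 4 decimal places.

Rates: λ_i = 1/mean_i → 0.000714286, 0.000865801, 0.000833333; Σλ = 0.00241342.
P(station 1 first) = λ_1/Σλ = 0.000714286/0.00241342 ≈ 0.2960.

0.2960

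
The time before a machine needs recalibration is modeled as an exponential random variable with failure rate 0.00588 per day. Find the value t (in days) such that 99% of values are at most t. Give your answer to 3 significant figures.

783

Set 1 − e^(−λt) = 0.99, so t = −ln(0.01)/λ = 4.6052/0.00588 ≈ 783.192 days.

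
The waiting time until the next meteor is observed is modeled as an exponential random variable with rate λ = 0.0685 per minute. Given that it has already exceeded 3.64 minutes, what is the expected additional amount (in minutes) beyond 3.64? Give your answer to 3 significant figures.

By memorylessness, the remaining amount past any threshold is again Exp(λ) with mean 1/λ = 14.5985 minutes.

14.6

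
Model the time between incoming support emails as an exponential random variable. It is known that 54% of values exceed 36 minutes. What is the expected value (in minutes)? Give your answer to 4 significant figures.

58.42

e^(−λ·36) = 0.54 ⇒ λ = −ln(0.54)/36 = 0.0171163.
Mean = 1/λ = 58.4239 minutes.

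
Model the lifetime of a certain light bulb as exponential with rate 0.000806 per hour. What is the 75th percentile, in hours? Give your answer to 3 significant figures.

Set 1 − e^(−λt) = 0.75, so t = −ln(0.25)/λ = 1.3863/0.000806 ≈ 1719.97 hours.

1720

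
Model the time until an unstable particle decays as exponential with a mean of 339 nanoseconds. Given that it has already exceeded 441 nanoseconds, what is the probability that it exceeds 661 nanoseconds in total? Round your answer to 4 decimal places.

The rate is λ = 1/339 = 0.00294985 per nanosecond.
By the memoryless property, P(X > 441+220 | X > 441) = P(X > 220).
P(X > 220) = e^(−0.64897) ≈ 0.5226.

0.5226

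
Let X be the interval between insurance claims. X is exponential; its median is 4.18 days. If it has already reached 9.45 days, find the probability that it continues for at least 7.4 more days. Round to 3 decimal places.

0.293

For an exponential, median = ln(2)/λ, so λ = ln 2 / 4.18 = 0.165825 per day.
The exponential is memoryless, so the remaining time is again Exp(λ): the condition X > 9.45 is irrelevant.
P(X > 7.4) = e^(−1.2271) ≈ 0.293.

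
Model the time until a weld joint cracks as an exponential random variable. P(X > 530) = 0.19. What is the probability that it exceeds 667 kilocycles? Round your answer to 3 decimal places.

0.124

e^(−λ·530) = 0.19 ⇒ λ = −ln(0.19)/530 = 0.00313346.
P(X > 667) = e^(−0.00313346·667) = e^(−2.09) ≈ 0.124.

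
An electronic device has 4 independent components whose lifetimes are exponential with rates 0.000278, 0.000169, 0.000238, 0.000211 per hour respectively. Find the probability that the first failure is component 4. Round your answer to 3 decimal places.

The time to first failure is exponential with rate Σλ = 0.000278 + 0.000169 + 0.000238 + 0.000211 = 0.000896.
P(component 4 first) = λ_4/Σλ = 0.000211/0.000896 ≈ 0.235.

0.235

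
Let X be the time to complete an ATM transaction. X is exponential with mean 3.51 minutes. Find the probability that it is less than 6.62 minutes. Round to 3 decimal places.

The rate is λ = 1/3.51 = 0.2849 per minute.
P(X ≤ 6.62) = 1 − e^(−λ·6.62) = 1 − e^(−1.886) ≈ 0.848.

0.848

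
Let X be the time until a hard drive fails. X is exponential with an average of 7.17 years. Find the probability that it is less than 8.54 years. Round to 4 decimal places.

0.6961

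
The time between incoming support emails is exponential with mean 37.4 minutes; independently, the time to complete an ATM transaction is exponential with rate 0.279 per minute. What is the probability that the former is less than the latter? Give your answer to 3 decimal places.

0.087

λ_1 = 1/37.4 = 0.026738, λ_2 = 0.279.
For independent exponentials, P(the former < the latter) = λ_1/(λ_1+λ_2) = 0.026738/0.305738 ≈ 0.087.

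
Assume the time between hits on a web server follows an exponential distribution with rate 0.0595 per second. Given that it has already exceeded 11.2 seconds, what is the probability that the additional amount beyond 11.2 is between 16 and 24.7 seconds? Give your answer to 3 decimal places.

0.156

Memoryless: the residual past 11.2 is again Exp(λ).
P(16 < residual < 24.7) = e^(−λ·16) − e^(−λ·24.7) = 0.38597 − 0.23001 ≈ 0.156.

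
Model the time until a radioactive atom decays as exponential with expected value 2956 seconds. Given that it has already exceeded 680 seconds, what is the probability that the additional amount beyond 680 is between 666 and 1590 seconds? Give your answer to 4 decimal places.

0.2143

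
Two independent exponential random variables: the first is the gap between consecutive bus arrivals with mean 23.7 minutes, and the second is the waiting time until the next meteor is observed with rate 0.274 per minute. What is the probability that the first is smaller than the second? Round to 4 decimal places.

λ_1 = 1/23.7 = 0.0421941, λ_2 = 0.274.
For independent exponentials, P(the first < the second) = λ_1/(λ_1+λ_2) = 0.0421941/0.316194 ≈ 0.1334.

0.1334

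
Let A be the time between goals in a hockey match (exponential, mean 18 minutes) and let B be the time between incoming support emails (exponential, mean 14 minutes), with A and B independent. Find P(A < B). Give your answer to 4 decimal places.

λ_1 = 1/18 = 0.0555556, λ_2 = 1/14 = 0.0714286.
For independent exponentials, P(A < B) = λ_1/(λ_1+λ_2) = 0.0555556/0.126984 ≈ 0.4375.

0.4375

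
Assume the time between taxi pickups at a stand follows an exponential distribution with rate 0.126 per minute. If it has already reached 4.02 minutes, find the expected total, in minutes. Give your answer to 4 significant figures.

By memorylessness, E[X | X > 4.02] = 4.02 + 1/λ = 4.02 + 7.93651 = 11.9565 minutes.

11.96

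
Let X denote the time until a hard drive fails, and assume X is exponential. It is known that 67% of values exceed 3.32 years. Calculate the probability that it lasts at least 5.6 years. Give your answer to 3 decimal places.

0.509

e^(−λ·3.32) = 0.67 ⇒ λ = −ln(0.67)/3.32 = 0.120626.
P(X > 5.6) = e^(−0.120626·5.6) = e^(−0.6755) ≈ 0.509.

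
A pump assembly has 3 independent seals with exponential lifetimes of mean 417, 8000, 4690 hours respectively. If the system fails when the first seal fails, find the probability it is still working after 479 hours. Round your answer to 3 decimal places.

0.270

The first failure time is exponential with rate Σλ_i = 1/417 + 1/8000 + 1/4690 = 0.0027363 per hour.
P(min > 479) = e^(−0.0027363·479) = e^(−1.3107) ≈ 0.270.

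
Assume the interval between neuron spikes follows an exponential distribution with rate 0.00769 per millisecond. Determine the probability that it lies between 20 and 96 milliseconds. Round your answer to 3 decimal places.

P(20 < X < 96) = e^(−λ·20) − e^(−λ·96) = 0.85744 − 0.47795 ≈ 0.379.

0.379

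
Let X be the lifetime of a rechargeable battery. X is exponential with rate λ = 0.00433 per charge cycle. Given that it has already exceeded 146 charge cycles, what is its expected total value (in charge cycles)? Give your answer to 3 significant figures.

By memorylessness, E[X | X > 146] = 146 + 1/λ = 146 + 230.947 = 376.947 charge cycles.

377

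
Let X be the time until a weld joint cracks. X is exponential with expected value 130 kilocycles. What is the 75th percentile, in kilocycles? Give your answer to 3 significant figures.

180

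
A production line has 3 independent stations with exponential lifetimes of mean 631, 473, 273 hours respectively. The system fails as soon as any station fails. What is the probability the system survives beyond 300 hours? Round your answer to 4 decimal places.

0.1099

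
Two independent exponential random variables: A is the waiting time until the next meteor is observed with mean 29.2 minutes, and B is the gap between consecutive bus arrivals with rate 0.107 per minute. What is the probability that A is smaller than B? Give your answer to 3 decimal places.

0.242

λ_1 = 1/29.2 = 0.0342466, λ_2 = 0.107.
For independent exponentials, P(A < B) = λ_1/(λ_1+λ_2) = 0.0342466/0.141247 ≈ 0.242.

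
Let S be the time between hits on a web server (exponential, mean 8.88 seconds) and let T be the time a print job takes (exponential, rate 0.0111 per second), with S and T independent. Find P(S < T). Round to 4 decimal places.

0.9103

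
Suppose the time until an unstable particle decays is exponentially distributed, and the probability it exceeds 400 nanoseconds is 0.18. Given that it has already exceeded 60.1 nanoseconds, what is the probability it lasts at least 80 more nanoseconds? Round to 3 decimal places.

0.710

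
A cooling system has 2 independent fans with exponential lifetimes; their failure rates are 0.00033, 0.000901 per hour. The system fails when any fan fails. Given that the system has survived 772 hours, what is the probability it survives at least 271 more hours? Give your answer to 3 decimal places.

Time to first failure ~ Exp(Σλ) with Σλ = 0.001231.
By memorylessness, P(T > 772+271 | T > 772) = P(T > 271) = e^(−0.001231·271) ≈ 0.716.

0.716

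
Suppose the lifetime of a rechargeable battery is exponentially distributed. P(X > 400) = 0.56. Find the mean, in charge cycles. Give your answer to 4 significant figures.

689.9

e^(−λ·400) = 0.56 ⇒ λ = −ln(0.56)/400 = 0.00144955.
Mean = 1/λ = 689.871 charge cycles.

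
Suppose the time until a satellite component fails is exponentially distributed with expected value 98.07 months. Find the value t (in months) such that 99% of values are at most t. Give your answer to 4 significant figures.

The rate is λ = 1/98.07 = 0.0101968 per month.
Set 1 − e^(−λt) = 0.99, so t = −ln(0.01)/λ = 4.6052/0.0101968 ≈ 451.629 months.

451.6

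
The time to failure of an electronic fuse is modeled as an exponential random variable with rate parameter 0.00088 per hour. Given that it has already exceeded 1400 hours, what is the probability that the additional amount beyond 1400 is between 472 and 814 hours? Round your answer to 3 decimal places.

0.172

Memoryless: the residual past 1400 is again Exp(λ).
P(472 < residual < 814) = e^(−λ·472) − e^(−λ·814) = 0.66010 − 0.48855 ≈ 0.172.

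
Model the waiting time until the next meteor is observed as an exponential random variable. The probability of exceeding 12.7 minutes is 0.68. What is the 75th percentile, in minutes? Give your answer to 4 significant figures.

e^(−λ·12.7) = 0.68 ⇒ λ = −ln(0.68)/12.7 = 0.0303671.
75th percentile: 1 − e^(−λt) = 0.75, t = −ln(0.25)/λ = 45.6512 minutes.

45.65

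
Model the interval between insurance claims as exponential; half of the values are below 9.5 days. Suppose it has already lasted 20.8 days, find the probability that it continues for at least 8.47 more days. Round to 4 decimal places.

For an exponential, median = ln(2)/λ, so λ = ln 2 / 9.5 = 0.0729629 per day.
The exponential is memoryless, so the remaining time is again Exp(λ): the condition X > 20.8 is irrelevant.
P(X > 8.47) = e^(−0.618) ≈ 0.5390.

0.5390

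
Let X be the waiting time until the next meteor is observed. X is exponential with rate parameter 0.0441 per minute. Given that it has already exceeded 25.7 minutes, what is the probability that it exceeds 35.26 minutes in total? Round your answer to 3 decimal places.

The exponential is memoryless, so the remaining time is again Exp(λ): the condition X > 25.7 is irrelevant.
P(X > 9.56) = e^(−0.4216) ≈ 0.656.

0.656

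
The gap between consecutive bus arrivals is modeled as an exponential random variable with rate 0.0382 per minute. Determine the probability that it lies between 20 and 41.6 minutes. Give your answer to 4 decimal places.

P(20 < X < 41.6) = e^(−λ·20) − e^(−λ·41.6) = 0.46580 − 0.20411 ≈ 0.2617.

0.2617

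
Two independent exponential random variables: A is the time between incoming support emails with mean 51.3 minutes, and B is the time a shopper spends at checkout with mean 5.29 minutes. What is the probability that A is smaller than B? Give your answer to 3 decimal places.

0.093

λ_1 = 1/51.3 = 0.0194932, λ_2 = 1/5.29 = 0.189036.
For independent exponentials, P(A < B) = λ_1/(λ_1+λ_2) = 0.0194932/0.208529 ≈ 0.093.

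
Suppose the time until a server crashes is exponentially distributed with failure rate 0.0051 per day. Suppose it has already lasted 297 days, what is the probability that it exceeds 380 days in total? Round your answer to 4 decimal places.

0.6549

P(X > s+t | X > s) = e^(−λ(s+t))/e^(−λs) = e^(−λt), independent of s = 297.
P(X > 83) = e^(−0.4233) ≈ 0.6549.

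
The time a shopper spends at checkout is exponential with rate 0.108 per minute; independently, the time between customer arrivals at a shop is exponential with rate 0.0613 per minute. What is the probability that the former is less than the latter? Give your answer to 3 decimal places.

0.638

λ_1 = 0.108, λ_2 = 0.0613.
For independent exponentials, P(the former < the latter) = λ_1/(λ_1+λ_2) = 0.108/0.1693 ≈ 0.638.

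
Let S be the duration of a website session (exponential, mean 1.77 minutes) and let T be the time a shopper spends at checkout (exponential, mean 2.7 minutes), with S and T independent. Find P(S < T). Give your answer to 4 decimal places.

λ_1 = 1/1.77 = 0.564972, λ_2 = 1/2.7 = 0.37037.
For independent exponentials, P(S < T) = λ_1/(λ_1+λ_2) = 0.564972/0.935342 ≈ 0.6040.

0.6040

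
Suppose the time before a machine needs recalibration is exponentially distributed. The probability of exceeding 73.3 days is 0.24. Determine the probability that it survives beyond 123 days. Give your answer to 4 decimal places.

e^(−λ·73.3) = 0.24 ⇒ λ = −ln(0.24)/73.3 = 0.0194695.
P(X > 123) = e^(−0.0194695·123) = e^(−2.3948) ≈ 0.0912.

0.0912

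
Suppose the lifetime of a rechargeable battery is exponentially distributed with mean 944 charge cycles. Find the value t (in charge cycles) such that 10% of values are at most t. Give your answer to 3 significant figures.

The rate is λ = 1/944 = 0.00105932 per charge cycle.
Set 1 − e^(−λt) = 0.1, so t = −ln(0.9)/λ = 0.10536/0.00105932 ≈ 99.4603 charge cycles.

99.5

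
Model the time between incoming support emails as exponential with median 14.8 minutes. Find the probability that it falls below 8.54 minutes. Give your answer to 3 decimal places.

For an exponential, median = ln(2)/λ, so λ = ln 2 / 14.8 = 0.0468343 per minute.
P(X ≤ 8.54) = 1 − e^(−λ·8.54) = 1 − e^(−0.39996) ≈ 0.330.

0.330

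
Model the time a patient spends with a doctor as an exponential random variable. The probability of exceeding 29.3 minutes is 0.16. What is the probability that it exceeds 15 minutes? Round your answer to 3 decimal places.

e^(−λ·29.3) = 0.16 ⇒ λ = −ln(0.16)/29.3 = 0.0625454.
P(X > 15) = e^(−0.0625454·15) = e^(−0.93818) ≈ 0.391.

0.391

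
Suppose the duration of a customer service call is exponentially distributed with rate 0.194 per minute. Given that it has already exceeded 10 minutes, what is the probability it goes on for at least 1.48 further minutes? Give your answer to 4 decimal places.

P(X > s+t | X > s) = e^(−λ(s+t))/e^(−λs) = e^(−λt), independent of s = 10.
P(X > 1.48) = e^(−0.28712) ≈ 0.7504.

0.7504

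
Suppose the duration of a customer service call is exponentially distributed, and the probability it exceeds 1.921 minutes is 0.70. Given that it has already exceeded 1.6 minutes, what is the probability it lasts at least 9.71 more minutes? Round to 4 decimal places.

From e^(−λ·1.921) = 0.70, λ = −ln(0.70)/1.921 = 0.185671.
Memoryless: P(X > 1.6+9.71 | X > 1.6) = P(X > 9.71) = e^(−0.185671·9.71) ≈ 0.1648.

0.1648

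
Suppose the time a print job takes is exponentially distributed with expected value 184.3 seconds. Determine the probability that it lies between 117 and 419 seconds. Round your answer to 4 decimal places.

The rate is λ = 1/184.3 = 0.00542594 per second.
P(117 < X < 419) = e^(−λ·117) − e^(−λ·419) = 0.53002 − 0.10295 ≈ 0.4271.

0.4271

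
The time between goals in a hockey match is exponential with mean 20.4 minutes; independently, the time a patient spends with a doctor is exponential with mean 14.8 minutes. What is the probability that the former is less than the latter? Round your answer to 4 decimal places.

0.4205

λ_1 = 1/20.4 = 0.0490196, λ_2 = 1/14.8 = 0.0675676.
For independent exponentials, P(the former < the latter) = λ_1/(λ_1+λ_2) = 0.0490196/0.116587 ≈ 0.4205.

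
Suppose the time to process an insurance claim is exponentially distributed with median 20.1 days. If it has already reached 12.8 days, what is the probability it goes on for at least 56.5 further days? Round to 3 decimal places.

0.143

For an exponential, median = ln(2)/λ, so λ = ln 2 / 20.1 = 0.0344849 per day.
By the memoryless property, P(X > 12.8+56.5 | X > 12.8) = P(X > 56.5).
P(X > 56.5) = e^(−1.9484) ≈ 0.143.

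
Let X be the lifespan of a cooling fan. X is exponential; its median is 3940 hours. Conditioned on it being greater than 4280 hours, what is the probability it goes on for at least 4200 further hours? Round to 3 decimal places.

0.478

For an exponential, median = ln(2)/λ, so λ = ln 2 / 3940 = 0.000175926 per hour.
The exponential is memoryless, so the remaining time is again Exp(λ): the condition X > 4280 is irrelevant.
P(X > 4200) = e^(−0.73889) ≈ 0.478.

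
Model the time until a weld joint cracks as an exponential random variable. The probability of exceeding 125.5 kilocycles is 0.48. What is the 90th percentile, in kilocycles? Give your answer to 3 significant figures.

394

e^(−λ·125.5) = 0.48 ⇒ λ = −ln(0.48)/125.5 = 0.00584836.
90th percentile: 1 − e^(−λt) = 0.9, t = −ln(0.1)/λ = 393.715 kilocycles.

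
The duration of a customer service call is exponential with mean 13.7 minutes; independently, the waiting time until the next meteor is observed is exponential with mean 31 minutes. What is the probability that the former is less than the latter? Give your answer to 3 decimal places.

0.694

λ_1 = 1/13.7 = 0.0729927, λ_2 = 1/31 = 0.0322581.
For independent exponentials, P(the former < the latter) = λ_1/(λ_1+λ_2) = 0.0729927/0.105251 ≈ 0.694.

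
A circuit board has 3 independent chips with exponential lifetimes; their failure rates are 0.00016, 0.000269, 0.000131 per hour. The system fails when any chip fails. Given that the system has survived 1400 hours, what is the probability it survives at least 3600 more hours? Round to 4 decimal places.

0.1332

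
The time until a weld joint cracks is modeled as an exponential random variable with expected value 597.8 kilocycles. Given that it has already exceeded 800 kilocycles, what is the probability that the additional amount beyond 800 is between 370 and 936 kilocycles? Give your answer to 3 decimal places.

The rate is λ = 1/597.8 = 0.0016728 per kilocycle.
Memoryless: the residual past 800 is again Exp(λ).
P(370 < residual < 936) = e^(−λ·370) − e^(−λ·936) = 0.53852 − 0.20893 ≈ 0.330.

0.330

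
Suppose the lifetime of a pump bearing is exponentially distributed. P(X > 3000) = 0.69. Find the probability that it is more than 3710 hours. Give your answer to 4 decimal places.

0.6320

e^(−λ·3000) = 0.69 ⇒ λ = −ln(0.69)/3000 = 0.000123688.
P(X > 3710) = e^(−0.000123688·3710) = e^(−0.45888) ≈ 0.6320.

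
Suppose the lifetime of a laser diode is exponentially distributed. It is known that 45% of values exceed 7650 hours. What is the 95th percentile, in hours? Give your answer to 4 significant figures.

e^(−λ·7650) = 0.45 ⇒ λ = −ln(0.45)/7650 = 0.00010438.
95th percentile: 1 − e^(−λt) = 0.95, t = −ln(0.05)/λ = 28700.2 hours.

28700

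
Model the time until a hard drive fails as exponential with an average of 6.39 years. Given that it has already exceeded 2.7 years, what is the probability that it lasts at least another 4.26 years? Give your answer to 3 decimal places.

0.513

The rate is λ = 1/6.39 = 0.156495 per year.
P(X > s+t | X > s) = e^(−λ(s+t))/e^(−λs) = e^(−λt), independent of s = 2.7.
P(X > 4.26) = e^(−0.66667) ≈ 0.513.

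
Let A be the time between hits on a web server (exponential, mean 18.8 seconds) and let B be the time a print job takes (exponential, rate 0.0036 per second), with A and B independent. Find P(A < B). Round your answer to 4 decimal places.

λ_1 = 1/18.8 = 0.0531915, λ_2 = 0.0036.
For independent exponentials, P(A < B) = λ_1/(λ_1+λ_2) = 0.0531915/0.0567915 ≈ 0.9366.

0.9366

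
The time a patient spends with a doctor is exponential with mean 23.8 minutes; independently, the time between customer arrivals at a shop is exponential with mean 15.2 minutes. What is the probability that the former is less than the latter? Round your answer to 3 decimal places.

0.390

λ_1 = 1/23.8 = 0.0420168, λ_2 = 1/15.2 = 0.0657895.
For independent exponentials, P(the former < the latter) = λ_1/(λ_1+λ_2) = 0.0420168/0.107806 ≈ 0.390.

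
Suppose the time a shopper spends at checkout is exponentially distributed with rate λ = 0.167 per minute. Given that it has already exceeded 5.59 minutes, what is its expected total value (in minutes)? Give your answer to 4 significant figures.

By memorylessness, E[X | X > 5.59] = 5.59 + 1/λ = 5.59 + 5.98802 = 11.578 minutes.

11.58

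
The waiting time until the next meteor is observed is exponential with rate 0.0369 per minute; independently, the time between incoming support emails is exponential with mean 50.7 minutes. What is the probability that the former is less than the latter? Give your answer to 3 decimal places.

λ_1 = 0.0369, λ_2 = 1/50.7 = 0.0197239.
For independent exponentials, P(the former < the latter) = λ_1/(λ_1+λ_2) = 0.0369/0.0566239 ≈ 0.652.

0.652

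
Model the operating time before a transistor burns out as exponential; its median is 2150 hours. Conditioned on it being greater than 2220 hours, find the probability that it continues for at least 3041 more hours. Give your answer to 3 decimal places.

0.375

For an exponential, median = ln(2)/λ, so λ = ln 2 / 2150 = 0.000322394 per hour.
P(X > s+t | X > s) = e^(−λ(s+t))/e^(−λs) = e^(−λt), independent of s = 2220.
P(X > 3041) = e^(−0.9804) ≈ 0.375.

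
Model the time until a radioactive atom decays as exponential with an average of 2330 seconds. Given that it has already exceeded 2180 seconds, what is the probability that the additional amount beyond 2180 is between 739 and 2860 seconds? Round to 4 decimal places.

0.4352

The rate is λ = 1/2330 = 0.000429185 per second.
Memoryless: the residual past 2180 is again Exp(λ).
P(739 < residual < 2860) = e^(−λ·739) − e^(−λ·2860) = 0.72821 − 0.29303 ≈ 0.4352.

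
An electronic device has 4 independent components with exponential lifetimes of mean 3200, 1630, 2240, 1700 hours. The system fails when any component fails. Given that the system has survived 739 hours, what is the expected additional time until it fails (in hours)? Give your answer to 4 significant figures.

First-failure rate Σλ = 1/3200 + 1/1630 + 1/2240 + 1/1700 = 0.00196066.
By memorylessness the expected residual is 1/Σλ = 510.032 hours, regardless of the 739 already elapsed.

510.0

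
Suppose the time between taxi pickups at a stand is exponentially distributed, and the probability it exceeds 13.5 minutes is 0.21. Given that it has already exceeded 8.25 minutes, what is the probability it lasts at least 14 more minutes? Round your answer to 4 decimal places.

0.1982

From e^(−λ·13.5) = 0.21, λ = −ln(0.21)/13.5 = 0.115604.
Memoryless: P(X > 8.25+14 | X > 8.25) = P(X > 14) = e^(−0.115604·14) ≈ 0.1982.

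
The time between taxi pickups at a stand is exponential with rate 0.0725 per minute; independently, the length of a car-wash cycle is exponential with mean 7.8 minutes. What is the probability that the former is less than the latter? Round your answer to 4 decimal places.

0.3612

λ_1 = 0.0725, λ_2 = 1/7.8 = 0.128205.
For independent exponentials, P(the former < the latter) = λ_1/(λ_1+λ_2) = 0.0725/0.200705 ≈ 0.3612.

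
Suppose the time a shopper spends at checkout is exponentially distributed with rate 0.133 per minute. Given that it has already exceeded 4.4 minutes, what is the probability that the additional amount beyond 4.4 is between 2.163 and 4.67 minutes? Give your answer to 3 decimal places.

0.213

Memoryless: the residual past 4.4 is again Exp(λ).
P(2.163 < residual < 4.67) = e^(−λ·2.163) − e^(−λ·4.67) = 0.75000 − 0.53735 ≈ 0.213.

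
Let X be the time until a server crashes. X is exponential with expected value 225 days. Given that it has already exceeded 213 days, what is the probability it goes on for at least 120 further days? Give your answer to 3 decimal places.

0.587

The rate is λ = 1/225 = 0.00444444 per day.
By the memoryless property, P(X > 213+120 | X > 213) = P(X > 120).
P(X > 120) = e^(−0.53333) ≈ 0.587.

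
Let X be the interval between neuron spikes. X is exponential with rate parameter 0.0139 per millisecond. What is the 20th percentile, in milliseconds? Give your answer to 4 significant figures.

16.05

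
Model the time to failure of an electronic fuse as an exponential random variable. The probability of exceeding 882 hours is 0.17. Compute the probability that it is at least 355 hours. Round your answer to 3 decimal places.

0.490

e^(−λ·882) = 0.17 ⇒ λ = −ln(0.17)/882 = 0.00200902.
P(X > 355) = e^(−0.00200902·355) = e^(−0.7132) ≈ 0.490.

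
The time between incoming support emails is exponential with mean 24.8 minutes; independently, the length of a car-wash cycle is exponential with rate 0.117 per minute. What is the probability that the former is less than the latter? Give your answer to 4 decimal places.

λ_1 = 1/24.8 = 0.0403226, λ_2 = 0.117.
For independent exponentials, P(the former < the latter) = λ_1/(λ_1+λ_2) = 0.0403226/0.157323 ≈ 0.2563.

0.2563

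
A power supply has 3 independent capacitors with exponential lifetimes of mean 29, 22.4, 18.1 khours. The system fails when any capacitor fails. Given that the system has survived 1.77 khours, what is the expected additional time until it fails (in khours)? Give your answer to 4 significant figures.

First-failure rate Σλ = 1/29 + 1/22.4 + 1/18.1 = 0.134374.
By memorylessness the expected residual is 1/Σλ = 7.4419 khours, regardless of the 1.77 already elapsed.

7.442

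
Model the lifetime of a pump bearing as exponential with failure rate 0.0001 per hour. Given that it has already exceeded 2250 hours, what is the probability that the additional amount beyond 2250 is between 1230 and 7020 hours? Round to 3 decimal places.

Memoryless: the residual past 2250 is again Exp(λ).
P(1230 < residual < 7020) = e^(−λ·1230) − e^(−λ·7020) = 0.88426 − 0.49559 ≈ 0.389.

0.389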